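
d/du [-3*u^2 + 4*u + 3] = 4 - 6*u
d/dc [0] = 0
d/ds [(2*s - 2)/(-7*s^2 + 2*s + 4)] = 2*(7*s^2 - 14*s + 6)/(49*s^4 - 28*s^3 - 52*s^2 + 16*s + 16)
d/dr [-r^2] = -2*r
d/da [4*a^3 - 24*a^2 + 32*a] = 12*a^2 - 48*a + 32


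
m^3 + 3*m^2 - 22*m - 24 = (m - 4)*(m + 1)*(m + 6)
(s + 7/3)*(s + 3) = s^2 + 16*s/3 + 7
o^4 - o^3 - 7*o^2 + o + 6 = (o - 3)*(o - 1)*(o + 1)*(o + 2)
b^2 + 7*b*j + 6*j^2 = (b + j)*(b + 6*j)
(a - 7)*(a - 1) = a^2 - 8*a + 7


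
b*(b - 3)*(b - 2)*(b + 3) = b^4 - 2*b^3 - 9*b^2 + 18*b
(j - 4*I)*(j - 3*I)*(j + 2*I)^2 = j^4 - 3*I*j^3 + 12*j^2 - 20*I*j + 48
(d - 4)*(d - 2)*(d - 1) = d^3 - 7*d^2 + 14*d - 8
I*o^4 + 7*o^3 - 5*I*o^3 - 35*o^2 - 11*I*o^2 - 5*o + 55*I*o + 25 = (o - 5)*(o - 5*I)*(o - I)*(I*o + 1)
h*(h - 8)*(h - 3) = h^3 - 11*h^2 + 24*h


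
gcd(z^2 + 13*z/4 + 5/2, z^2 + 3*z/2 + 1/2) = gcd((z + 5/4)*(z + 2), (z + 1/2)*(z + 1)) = 1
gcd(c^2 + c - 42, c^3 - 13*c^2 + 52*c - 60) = c - 6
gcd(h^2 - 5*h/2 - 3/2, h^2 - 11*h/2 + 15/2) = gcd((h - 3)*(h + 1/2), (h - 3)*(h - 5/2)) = h - 3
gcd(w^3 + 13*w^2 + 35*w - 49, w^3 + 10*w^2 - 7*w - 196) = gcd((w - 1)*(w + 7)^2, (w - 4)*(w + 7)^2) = w^2 + 14*w + 49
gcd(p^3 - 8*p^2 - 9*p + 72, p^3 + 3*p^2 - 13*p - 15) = p - 3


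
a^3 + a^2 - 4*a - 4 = (a - 2)*(a + 1)*(a + 2)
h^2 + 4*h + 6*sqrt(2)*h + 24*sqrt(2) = (h + 4)*(h + 6*sqrt(2))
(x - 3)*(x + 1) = x^2 - 2*x - 3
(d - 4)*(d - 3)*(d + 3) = d^3 - 4*d^2 - 9*d + 36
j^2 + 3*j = j*(j + 3)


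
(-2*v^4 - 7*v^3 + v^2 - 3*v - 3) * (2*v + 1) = -4*v^5 - 16*v^4 - 5*v^3 - 5*v^2 - 9*v - 3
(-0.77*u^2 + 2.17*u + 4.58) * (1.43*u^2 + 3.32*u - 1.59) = -1.1011*u^4 + 0.5467*u^3 + 14.9781*u^2 + 11.7553*u - 7.2822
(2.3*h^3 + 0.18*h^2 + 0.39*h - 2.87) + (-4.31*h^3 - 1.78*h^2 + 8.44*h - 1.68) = -2.01*h^3 - 1.6*h^2 + 8.83*h - 4.55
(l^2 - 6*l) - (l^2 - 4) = 4 - 6*l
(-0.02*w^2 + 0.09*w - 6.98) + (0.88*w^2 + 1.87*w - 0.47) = 0.86*w^2 + 1.96*w - 7.45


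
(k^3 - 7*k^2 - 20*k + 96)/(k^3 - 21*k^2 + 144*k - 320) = (k^2 + k - 12)/(k^2 - 13*k + 40)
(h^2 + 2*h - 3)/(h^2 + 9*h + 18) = (h - 1)/(h + 6)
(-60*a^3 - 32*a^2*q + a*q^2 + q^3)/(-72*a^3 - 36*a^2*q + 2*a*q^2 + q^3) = (5*a + q)/(6*a + q)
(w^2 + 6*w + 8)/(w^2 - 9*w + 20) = (w^2 + 6*w + 8)/(w^2 - 9*w + 20)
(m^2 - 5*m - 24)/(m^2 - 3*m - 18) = (m - 8)/(m - 6)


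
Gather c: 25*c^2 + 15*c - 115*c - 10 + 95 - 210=25*c^2 - 100*c - 125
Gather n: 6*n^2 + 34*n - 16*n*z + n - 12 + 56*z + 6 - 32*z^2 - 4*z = 6*n^2 + n*(35 - 16*z) - 32*z^2 + 52*z - 6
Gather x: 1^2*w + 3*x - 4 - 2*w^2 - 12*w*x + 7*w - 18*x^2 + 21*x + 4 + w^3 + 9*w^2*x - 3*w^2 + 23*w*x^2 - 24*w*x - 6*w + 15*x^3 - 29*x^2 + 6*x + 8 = w^3 - 5*w^2 + 2*w + 15*x^3 + x^2*(23*w - 47) + x*(9*w^2 - 36*w + 30) + 8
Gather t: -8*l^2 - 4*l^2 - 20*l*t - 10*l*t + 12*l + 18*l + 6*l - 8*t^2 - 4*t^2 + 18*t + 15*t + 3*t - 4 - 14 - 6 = -12*l^2 + 36*l - 12*t^2 + t*(36 - 30*l) - 24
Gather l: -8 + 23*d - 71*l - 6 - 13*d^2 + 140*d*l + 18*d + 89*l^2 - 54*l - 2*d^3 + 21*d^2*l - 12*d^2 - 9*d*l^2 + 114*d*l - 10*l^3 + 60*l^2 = -2*d^3 - 25*d^2 + 41*d - 10*l^3 + l^2*(149 - 9*d) + l*(21*d^2 + 254*d - 125) - 14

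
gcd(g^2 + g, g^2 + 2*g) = g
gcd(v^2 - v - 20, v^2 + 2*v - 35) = v - 5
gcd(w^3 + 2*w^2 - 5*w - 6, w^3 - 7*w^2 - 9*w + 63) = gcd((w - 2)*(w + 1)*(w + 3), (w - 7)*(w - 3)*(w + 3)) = w + 3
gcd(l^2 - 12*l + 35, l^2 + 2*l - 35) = l - 5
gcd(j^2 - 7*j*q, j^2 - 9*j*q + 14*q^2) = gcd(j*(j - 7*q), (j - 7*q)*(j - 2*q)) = -j + 7*q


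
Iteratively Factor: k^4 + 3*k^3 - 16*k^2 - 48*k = (k + 3)*(k^3 - 16*k) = k*(k + 3)*(k^2 - 16) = k*(k - 4)*(k + 3)*(k + 4)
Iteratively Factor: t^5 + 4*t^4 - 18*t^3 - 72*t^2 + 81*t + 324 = (t + 3)*(t^4 + t^3 - 21*t^2 - 9*t + 108) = (t + 3)*(t + 4)*(t^3 - 3*t^2 - 9*t + 27) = (t - 3)*(t + 3)*(t + 4)*(t^2 - 9) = (t - 3)*(t + 3)^2*(t + 4)*(t - 3)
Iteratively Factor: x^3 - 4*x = (x)*(x^2 - 4) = x*(x - 2)*(x + 2)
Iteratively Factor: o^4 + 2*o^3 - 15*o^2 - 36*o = (o - 4)*(o^3 + 6*o^2 + 9*o) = (o - 4)*(o + 3)*(o^2 + 3*o) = (o - 4)*(o + 3)^2*(o)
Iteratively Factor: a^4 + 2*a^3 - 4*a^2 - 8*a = (a - 2)*(a^3 + 4*a^2 + 4*a) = a*(a - 2)*(a^2 + 4*a + 4) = a*(a - 2)*(a + 2)*(a + 2)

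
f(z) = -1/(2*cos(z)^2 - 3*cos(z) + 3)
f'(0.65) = -0.03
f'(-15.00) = -0.09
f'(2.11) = 0.17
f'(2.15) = 0.16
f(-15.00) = -0.16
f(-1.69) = -0.30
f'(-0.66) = 0.03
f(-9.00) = -0.14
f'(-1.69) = -0.30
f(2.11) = -0.20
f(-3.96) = -0.17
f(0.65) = -0.53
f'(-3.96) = 0.12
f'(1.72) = 0.29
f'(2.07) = 0.18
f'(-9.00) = -0.05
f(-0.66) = -0.53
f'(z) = -(4*sin(z)*cos(z) - 3*sin(z))/(2*cos(z)^2 - 3*cos(z) + 3)^2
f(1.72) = -0.29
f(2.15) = -0.19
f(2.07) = -0.20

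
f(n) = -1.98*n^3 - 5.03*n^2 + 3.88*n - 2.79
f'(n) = -5.94*n^2 - 10.06*n + 3.88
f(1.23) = -9.31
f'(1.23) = -17.48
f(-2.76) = -10.19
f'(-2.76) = -13.60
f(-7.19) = 445.24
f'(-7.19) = -230.86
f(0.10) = -2.45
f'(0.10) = 2.81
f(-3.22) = -1.33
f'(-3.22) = -25.32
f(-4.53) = 60.47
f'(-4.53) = -72.44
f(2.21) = -40.15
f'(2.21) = -47.36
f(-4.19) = 38.29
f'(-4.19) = -58.25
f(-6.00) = 220.53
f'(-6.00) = -149.60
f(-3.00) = -6.24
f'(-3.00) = -19.40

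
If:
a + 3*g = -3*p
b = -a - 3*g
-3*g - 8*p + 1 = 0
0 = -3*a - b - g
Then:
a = -3/23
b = 12/23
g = -3/23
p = 4/23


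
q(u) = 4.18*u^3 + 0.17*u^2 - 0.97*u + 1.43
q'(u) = 12.54*u^2 + 0.34*u - 0.97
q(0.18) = 1.29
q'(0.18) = -0.50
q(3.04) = 117.49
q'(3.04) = 115.95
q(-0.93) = -0.88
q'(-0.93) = 9.56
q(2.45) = 61.55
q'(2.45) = 75.13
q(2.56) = 70.19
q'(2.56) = 82.08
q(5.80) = 817.09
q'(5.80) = 422.85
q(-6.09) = -930.48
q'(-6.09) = 462.04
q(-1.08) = -2.59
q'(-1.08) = 13.29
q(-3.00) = -106.99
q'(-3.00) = 110.87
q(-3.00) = -106.99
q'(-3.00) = 110.87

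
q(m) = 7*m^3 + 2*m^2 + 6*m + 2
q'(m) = 21*m^2 + 4*m + 6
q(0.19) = 3.26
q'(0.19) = 7.52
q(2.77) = 182.74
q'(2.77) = 178.21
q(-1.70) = -36.81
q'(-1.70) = 59.89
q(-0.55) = -1.86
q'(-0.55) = 10.15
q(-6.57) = -1936.24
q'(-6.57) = 886.18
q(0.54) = 6.93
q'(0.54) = 14.28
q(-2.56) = -117.69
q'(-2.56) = 133.39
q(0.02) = 2.12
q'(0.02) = 6.09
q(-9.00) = -4993.00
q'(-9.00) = 1671.00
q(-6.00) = -1474.00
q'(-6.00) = 738.00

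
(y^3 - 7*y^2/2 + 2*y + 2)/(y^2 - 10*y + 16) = (y^2 - 3*y/2 - 1)/(y - 8)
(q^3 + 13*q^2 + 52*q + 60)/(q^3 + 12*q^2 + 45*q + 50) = (q + 6)/(q + 5)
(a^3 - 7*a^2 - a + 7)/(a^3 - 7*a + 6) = (a^2 - 6*a - 7)/(a^2 + a - 6)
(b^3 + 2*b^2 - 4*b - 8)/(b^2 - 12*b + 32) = (b^3 + 2*b^2 - 4*b - 8)/(b^2 - 12*b + 32)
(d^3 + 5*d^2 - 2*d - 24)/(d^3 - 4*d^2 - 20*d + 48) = (d + 3)/(d - 6)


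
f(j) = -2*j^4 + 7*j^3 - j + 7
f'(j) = -8*j^3 + 21*j^2 - 1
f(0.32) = 6.89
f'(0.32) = 0.89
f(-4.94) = -2023.01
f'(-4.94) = 1475.91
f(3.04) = 29.81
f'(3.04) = -31.68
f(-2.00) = -79.00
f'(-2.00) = 147.00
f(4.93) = -340.62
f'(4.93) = -449.18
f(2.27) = 33.50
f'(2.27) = 13.63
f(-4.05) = -992.04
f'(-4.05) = 874.89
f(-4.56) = -1516.92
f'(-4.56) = 1194.22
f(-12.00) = -53549.00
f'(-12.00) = 16847.00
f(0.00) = 7.00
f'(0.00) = -1.00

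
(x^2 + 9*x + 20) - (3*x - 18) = x^2 + 6*x + 38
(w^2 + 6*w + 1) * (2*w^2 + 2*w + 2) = 2*w^4 + 14*w^3 + 16*w^2 + 14*w + 2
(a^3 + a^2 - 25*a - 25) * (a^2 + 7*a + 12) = a^5 + 8*a^4 - 6*a^3 - 188*a^2 - 475*a - 300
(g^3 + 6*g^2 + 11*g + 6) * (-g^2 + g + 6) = -g^5 - 5*g^4 + g^3 + 41*g^2 + 72*g + 36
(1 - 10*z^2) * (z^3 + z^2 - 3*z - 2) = -10*z^5 - 10*z^4 + 31*z^3 + 21*z^2 - 3*z - 2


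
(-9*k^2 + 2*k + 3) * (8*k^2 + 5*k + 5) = -72*k^4 - 29*k^3 - 11*k^2 + 25*k + 15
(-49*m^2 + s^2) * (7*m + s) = -343*m^3 - 49*m^2*s + 7*m*s^2 + s^3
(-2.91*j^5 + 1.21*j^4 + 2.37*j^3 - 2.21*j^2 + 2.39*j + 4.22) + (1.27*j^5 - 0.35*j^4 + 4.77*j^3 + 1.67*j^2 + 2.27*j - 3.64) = -1.64*j^5 + 0.86*j^4 + 7.14*j^3 - 0.54*j^2 + 4.66*j + 0.58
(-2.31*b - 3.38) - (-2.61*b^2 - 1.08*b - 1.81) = 2.61*b^2 - 1.23*b - 1.57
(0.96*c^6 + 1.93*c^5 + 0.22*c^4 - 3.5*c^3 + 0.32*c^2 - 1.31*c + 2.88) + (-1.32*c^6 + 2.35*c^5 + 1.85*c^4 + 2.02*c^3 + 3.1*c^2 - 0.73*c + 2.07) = -0.36*c^6 + 4.28*c^5 + 2.07*c^4 - 1.48*c^3 + 3.42*c^2 - 2.04*c + 4.95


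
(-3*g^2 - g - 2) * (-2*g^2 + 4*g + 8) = 6*g^4 - 10*g^3 - 24*g^2 - 16*g - 16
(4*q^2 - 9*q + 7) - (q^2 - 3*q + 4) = 3*q^2 - 6*q + 3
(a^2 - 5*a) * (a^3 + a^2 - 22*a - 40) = a^5 - 4*a^4 - 27*a^3 + 70*a^2 + 200*a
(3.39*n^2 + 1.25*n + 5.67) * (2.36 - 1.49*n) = -5.0511*n^3 + 6.1379*n^2 - 5.4983*n + 13.3812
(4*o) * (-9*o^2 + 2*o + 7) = -36*o^3 + 8*o^2 + 28*o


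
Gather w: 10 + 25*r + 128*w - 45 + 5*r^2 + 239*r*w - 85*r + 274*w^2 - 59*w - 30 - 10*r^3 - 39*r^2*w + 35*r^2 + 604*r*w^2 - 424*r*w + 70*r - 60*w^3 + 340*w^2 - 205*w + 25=-10*r^3 + 40*r^2 + 10*r - 60*w^3 + w^2*(604*r + 614) + w*(-39*r^2 - 185*r - 136) - 40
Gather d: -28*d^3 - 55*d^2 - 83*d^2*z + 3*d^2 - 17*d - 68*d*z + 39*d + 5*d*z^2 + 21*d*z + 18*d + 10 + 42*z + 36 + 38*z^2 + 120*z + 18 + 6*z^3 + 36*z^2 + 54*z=-28*d^3 + d^2*(-83*z - 52) + d*(5*z^2 - 47*z + 40) + 6*z^3 + 74*z^2 + 216*z + 64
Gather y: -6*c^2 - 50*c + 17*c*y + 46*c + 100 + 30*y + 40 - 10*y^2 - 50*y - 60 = -6*c^2 - 4*c - 10*y^2 + y*(17*c - 20) + 80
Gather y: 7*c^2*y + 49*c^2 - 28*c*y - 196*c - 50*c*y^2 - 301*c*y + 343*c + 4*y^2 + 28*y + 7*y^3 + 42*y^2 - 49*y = 49*c^2 + 147*c + 7*y^3 + y^2*(46 - 50*c) + y*(7*c^2 - 329*c - 21)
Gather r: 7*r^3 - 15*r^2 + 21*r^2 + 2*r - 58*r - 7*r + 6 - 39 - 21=7*r^3 + 6*r^2 - 63*r - 54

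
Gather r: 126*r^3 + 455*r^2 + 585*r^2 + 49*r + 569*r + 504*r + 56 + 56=126*r^3 + 1040*r^2 + 1122*r + 112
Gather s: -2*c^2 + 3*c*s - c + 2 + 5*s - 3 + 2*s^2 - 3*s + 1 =-2*c^2 - c + 2*s^2 + s*(3*c + 2)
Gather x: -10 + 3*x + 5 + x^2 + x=x^2 + 4*x - 5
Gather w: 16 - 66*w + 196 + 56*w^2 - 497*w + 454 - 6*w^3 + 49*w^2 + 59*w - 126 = -6*w^3 + 105*w^2 - 504*w + 540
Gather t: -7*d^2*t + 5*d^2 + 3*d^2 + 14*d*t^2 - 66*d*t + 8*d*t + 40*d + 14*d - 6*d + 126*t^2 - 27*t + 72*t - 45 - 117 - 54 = 8*d^2 + 48*d + t^2*(14*d + 126) + t*(-7*d^2 - 58*d + 45) - 216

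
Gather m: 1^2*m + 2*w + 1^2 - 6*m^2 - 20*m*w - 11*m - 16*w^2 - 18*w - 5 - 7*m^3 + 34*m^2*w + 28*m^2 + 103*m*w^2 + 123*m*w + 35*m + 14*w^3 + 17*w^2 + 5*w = -7*m^3 + m^2*(34*w + 22) + m*(103*w^2 + 103*w + 25) + 14*w^3 + w^2 - 11*w - 4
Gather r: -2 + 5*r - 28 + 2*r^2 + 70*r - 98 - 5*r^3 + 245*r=-5*r^3 + 2*r^2 + 320*r - 128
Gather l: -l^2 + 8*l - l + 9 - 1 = -l^2 + 7*l + 8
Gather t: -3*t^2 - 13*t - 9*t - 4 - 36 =-3*t^2 - 22*t - 40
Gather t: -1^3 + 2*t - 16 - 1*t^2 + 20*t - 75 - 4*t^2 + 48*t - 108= -5*t^2 + 70*t - 200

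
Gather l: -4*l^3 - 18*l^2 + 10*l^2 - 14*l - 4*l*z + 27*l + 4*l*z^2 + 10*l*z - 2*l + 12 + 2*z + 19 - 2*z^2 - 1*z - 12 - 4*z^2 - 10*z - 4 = -4*l^3 - 8*l^2 + l*(4*z^2 + 6*z + 11) - 6*z^2 - 9*z + 15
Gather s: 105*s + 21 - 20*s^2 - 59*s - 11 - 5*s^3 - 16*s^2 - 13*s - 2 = -5*s^3 - 36*s^2 + 33*s + 8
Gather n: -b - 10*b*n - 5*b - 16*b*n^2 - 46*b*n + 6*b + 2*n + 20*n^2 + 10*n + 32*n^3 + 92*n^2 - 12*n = -56*b*n + 32*n^3 + n^2*(112 - 16*b)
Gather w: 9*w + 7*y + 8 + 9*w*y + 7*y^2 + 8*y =w*(9*y + 9) + 7*y^2 + 15*y + 8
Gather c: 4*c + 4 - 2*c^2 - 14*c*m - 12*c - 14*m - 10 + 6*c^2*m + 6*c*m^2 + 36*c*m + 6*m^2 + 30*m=c^2*(6*m - 2) + c*(6*m^2 + 22*m - 8) + 6*m^2 + 16*m - 6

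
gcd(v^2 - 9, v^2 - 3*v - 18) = v + 3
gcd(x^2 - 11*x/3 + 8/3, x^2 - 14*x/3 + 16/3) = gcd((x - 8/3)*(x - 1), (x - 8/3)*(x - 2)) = x - 8/3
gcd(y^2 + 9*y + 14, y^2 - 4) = y + 2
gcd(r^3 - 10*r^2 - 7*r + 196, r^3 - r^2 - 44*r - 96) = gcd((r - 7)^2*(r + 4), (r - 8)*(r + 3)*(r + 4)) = r + 4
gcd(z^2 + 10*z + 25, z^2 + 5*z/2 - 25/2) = z + 5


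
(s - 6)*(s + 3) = s^2 - 3*s - 18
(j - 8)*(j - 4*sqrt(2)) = j^2 - 8*j - 4*sqrt(2)*j + 32*sqrt(2)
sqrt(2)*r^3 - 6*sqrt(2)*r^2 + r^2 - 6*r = r*(r - 6)*(sqrt(2)*r + 1)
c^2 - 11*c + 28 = (c - 7)*(c - 4)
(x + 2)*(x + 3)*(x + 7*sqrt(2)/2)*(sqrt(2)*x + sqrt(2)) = sqrt(2)*x^4 + 7*x^3 + 6*sqrt(2)*x^3 + 11*sqrt(2)*x^2 + 42*x^2 + 6*sqrt(2)*x + 77*x + 42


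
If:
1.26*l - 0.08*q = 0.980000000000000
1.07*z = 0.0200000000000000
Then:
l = 0.0634920634920635*q + 0.777777777777778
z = 0.02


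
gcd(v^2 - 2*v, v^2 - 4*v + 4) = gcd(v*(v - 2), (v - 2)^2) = v - 2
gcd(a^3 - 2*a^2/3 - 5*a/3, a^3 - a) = a^2 + a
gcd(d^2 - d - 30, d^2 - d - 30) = d^2 - d - 30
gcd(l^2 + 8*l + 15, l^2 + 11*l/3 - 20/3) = l + 5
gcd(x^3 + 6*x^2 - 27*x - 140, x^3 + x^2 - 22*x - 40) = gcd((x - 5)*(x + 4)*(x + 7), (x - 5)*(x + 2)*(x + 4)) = x^2 - x - 20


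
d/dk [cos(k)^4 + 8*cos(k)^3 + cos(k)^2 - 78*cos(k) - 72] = 2*(-2*cos(k)^3 - 12*cos(k)^2 - cos(k) + 39)*sin(k)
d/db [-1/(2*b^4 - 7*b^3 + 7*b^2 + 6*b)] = (8*b^3 - 21*b^2 + 14*b + 6)/(b^2*(2*b^3 - 7*b^2 + 7*b + 6)^2)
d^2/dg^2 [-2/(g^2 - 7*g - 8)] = 4*(-g^2 + 7*g + (2*g - 7)^2 + 8)/(-g^2 + 7*g + 8)^3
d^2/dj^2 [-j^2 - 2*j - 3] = -2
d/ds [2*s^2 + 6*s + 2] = 4*s + 6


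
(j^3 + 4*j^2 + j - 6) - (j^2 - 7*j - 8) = j^3 + 3*j^2 + 8*j + 2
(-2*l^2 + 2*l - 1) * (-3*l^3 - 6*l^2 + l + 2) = 6*l^5 + 6*l^4 - 11*l^3 + 4*l^2 + 3*l - 2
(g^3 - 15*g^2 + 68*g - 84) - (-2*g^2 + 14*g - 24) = g^3 - 13*g^2 + 54*g - 60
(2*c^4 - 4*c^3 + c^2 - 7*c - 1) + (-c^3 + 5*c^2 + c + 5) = 2*c^4 - 5*c^3 + 6*c^2 - 6*c + 4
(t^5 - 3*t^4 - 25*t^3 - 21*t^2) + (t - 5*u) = t^5 - 3*t^4 - 25*t^3 - 21*t^2 + t - 5*u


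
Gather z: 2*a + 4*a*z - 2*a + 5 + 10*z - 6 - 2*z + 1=z*(4*a + 8)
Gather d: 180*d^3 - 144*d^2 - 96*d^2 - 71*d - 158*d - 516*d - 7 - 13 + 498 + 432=180*d^3 - 240*d^2 - 745*d + 910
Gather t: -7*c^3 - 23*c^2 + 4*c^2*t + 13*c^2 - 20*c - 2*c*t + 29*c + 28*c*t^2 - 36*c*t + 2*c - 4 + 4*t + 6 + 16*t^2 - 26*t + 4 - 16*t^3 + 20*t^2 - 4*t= -7*c^3 - 10*c^2 + 11*c - 16*t^3 + t^2*(28*c + 36) + t*(4*c^2 - 38*c - 26) + 6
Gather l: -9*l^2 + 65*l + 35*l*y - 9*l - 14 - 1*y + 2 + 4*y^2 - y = -9*l^2 + l*(35*y + 56) + 4*y^2 - 2*y - 12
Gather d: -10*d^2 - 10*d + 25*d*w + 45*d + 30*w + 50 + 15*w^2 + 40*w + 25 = -10*d^2 + d*(25*w + 35) + 15*w^2 + 70*w + 75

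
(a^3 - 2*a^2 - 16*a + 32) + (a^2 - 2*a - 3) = a^3 - a^2 - 18*a + 29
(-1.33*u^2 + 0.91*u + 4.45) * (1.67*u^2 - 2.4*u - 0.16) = -2.2211*u^4 + 4.7117*u^3 + 5.4603*u^2 - 10.8256*u - 0.712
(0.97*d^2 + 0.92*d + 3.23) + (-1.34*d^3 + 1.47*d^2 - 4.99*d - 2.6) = -1.34*d^3 + 2.44*d^2 - 4.07*d + 0.63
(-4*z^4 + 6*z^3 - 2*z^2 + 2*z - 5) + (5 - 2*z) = -4*z^4 + 6*z^3 - 2*z^2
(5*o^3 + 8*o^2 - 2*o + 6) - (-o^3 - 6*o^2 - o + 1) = 6*o^3 + 14*o^2 - o + 5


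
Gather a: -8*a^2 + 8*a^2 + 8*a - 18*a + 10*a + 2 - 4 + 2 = 0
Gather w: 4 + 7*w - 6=7*w - 2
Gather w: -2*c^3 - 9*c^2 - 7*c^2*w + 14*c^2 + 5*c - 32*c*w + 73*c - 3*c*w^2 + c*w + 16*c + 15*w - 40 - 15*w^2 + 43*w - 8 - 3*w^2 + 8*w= -2*c^3 + 5*c^2 + 94*c + w^2*(-3*c - 18) + w*(-7*c^2 - 31*c + 66) - 48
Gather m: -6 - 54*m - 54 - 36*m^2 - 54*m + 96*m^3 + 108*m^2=96*m^3 + 72*m^2 - 108*m - 60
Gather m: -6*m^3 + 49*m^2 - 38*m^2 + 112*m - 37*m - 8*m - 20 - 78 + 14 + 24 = -6*m^3 + 11*m^2 + 67*m - 60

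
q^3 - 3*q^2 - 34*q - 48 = (q - 8)*(q + 2)*(q + 3)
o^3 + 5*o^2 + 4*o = o*(o + 1)*(o + 4)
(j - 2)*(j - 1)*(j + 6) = j^3 + 3*j^2 - 16*j + 12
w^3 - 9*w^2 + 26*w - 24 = (w - 4)*(w - 3)*(w - 2)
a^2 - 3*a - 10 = (a - 5)*(a + 2)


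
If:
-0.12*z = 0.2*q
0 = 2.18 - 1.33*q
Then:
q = 1.64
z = -2.73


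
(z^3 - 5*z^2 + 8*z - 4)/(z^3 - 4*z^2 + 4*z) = (z - 1)/z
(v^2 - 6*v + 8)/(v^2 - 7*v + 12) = (v - 2)/(v - 3)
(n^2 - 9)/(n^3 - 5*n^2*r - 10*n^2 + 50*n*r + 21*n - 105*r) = (-n - 3)/(-n^2 + 5*n*r + 7*n - 35*r)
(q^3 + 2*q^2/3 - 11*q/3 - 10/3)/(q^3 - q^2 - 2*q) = (q + 5/3)/q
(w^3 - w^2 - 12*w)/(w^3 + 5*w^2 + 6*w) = (w - 4)/(w + 2)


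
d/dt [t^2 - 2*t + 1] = 2*t - 2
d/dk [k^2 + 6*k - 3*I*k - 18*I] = 2*k + 6 - 3*I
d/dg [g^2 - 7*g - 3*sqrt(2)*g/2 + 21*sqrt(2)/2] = 2*g - 7 - 3*sqrt(2)/2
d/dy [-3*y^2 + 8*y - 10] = 8 - 6*y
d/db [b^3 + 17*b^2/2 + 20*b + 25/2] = 3*b^2 + 17*b + 20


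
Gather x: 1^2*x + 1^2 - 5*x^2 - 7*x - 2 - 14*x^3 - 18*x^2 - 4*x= -14*x^3 - 23*x^2 - 10*x - 1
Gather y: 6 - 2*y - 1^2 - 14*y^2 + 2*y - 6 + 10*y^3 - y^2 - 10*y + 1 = 10*y^3 - 15*y^2 - 10*y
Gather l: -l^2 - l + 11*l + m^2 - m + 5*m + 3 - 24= -l^2 + 10*l + m^2 + 4*m - 21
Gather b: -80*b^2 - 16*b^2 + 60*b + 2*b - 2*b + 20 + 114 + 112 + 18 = -96*b^2 + 60*b + 264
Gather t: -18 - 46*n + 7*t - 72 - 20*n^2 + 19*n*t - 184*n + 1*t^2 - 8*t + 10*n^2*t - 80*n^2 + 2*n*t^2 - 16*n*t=-100*n^2 - 230*n + t^2*(2*n + 1) + t*(10*n^2 + 3*n - 1) - 90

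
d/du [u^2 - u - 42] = 2*u - 1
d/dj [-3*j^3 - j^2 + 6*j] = -9*j^2 - 2*j + 6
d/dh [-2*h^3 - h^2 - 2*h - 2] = -6*h^2 - 2*h - 2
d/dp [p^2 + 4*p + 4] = 2*p + 4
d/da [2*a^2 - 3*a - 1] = 4*a - 3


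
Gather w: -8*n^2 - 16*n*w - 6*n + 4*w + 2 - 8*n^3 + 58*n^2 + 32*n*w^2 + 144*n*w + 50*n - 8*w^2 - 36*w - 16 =-8*n^3 + 50*n^2 + 44*n + w^2*(32*n - 8) + w*(128*n - 32) - 14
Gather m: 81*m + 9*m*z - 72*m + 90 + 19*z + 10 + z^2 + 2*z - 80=m*(9*z + 9) + z^2 + 21*z + 20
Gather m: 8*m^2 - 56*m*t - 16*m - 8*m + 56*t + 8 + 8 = 8*m^2 + m*(-56*t - 24) + 56*t + 16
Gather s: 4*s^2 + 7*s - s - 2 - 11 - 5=4*s^2 + 6*s - 18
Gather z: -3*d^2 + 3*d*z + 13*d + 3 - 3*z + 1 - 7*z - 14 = -3*d^2 + 13*d + z*(3*d - 10) - 10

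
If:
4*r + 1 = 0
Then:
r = -1/4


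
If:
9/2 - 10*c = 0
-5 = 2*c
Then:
No Solution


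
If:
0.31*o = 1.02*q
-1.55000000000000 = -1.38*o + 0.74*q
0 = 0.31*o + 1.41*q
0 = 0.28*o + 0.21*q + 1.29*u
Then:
No Solution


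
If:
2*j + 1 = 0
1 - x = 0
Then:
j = -1/2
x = 1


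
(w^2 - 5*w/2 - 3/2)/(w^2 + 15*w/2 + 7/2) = (w - 3)/(w + 7)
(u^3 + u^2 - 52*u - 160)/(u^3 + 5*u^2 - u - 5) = (u^2 - 4*u - 32)/(u^2 - 1)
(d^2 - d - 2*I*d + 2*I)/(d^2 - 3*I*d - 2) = (d - 1)/(d - I)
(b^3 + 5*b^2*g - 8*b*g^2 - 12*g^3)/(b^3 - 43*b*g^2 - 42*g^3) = (b - 2*g)/(b - 7*g)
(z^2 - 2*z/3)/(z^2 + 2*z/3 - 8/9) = 3*z/(3*z + 4)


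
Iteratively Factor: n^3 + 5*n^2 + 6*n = (n + 3)*(n^2 + 2*n) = (n + 2)*(n + 3)*(n)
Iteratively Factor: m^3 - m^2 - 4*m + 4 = (m - 1)*(m^2 - 4) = (m - 1)*(m + 2)*(m - 2)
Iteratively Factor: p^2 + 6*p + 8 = (p + 4)*(p + 2)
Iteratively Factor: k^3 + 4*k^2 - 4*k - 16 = (k + 4)*(k^2 - 4) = (k - 2)*(k + 4)*(k + 2)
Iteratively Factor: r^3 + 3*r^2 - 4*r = (r + 4)*(r^2 - r) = (r - 1)*(r + 4)*(r)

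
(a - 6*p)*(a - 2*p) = a^2 - 8*a*p + 12*p^2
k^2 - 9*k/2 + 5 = (k - 5/2)*(k - 2)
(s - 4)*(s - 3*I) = s^2 - 4*s - 3*I*s + 12*I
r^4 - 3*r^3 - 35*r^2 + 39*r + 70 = (r - 7)*(r - 2)*(r + 1)*(r + 5)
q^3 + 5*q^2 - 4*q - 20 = (q - 2)*(q + 2)*(q + 5)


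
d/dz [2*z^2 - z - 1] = 4*z - 1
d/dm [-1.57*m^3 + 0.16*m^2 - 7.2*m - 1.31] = -4.71*m^2 + 0.32*m - 7.2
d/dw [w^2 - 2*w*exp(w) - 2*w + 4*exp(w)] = -2*w*exp(w) + 2*w + 2*exp(w) - 2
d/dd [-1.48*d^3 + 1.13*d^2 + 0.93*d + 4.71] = -4.44*d^2 + 2.26*d + 0.93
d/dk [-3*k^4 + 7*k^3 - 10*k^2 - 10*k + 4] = -12*k^3 + 21*k^2 - 20*k - 10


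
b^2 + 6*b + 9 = (b + 3)^2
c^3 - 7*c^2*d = c^2*(c - 7*d)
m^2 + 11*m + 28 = (m + 4)*(m + 7)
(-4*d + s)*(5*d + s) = -20*d^2 + d*s + s^2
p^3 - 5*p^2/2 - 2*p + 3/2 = (p - 3)*(p - 1/2)*(p + 1)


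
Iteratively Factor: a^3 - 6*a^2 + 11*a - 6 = (a - 1)*(a^2 - 5*a + 6) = (a - 2)*(a - 1)*(a - 3)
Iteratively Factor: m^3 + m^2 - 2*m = (m)*(m^2 + m - 2) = m*(m - 1)*(m + 2)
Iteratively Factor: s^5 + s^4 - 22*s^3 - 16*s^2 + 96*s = (s + 4)*(s^4 - 3*s^3 - 10*s^2 + 24*s) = (s + 3)*(s + 4)*(s^3 - 6*s^2 + 8*s) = (s - 2)*(s + 3)*(s + 4)*(s^2 - 4*s) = s*(s - 2)*(s + 3)*(s + 4)*(s - 4)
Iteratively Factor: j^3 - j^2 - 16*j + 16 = (j - 4)*(j^2 + 3*j - 4) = (j - 4)*(j - 1)*(j + 4)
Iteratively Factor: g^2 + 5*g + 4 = (g + 4)*(g + 1)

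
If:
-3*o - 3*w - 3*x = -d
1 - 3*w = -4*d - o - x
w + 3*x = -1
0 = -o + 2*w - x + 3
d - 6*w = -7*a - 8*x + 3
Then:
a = -62/147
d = -9/7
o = 2/3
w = -8/7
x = 1/21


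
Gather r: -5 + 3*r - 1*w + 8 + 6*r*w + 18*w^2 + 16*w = r*(6*w + 3) + 18*w^2 + 15*w + 3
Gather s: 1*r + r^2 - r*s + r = r^2 - r*s + 2*r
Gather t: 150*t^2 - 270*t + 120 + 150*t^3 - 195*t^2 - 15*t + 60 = 150*t^3 - 45*t^2 - 285*t + 180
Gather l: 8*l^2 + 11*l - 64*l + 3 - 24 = 8*l^2 - 53*l - 21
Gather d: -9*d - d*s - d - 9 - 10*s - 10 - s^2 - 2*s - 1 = d*(-s - 10) - s^2 - 12*s - 20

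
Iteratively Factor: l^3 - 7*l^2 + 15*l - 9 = (l - 3)*(l^2 - 4*l + 3) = (l - 3)^2*(l - 1)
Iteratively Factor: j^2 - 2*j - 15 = (j - 5)*(j + 3)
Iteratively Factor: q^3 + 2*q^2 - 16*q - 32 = (q + 4)*(q^2 - 2*q - 8) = (q + 2)*(q + 4)*(q - 4)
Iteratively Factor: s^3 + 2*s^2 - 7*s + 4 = (s + 4)*(s^2 - 2*s + 1) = (s - 1)*(s + 4)*(s - 1)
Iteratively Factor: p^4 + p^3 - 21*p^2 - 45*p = (p + 3)*(p^3 - 2*p^2 - 15*p) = p*(p + 3)*(p^2 - 2*p - 15) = p*(p - 5)*(p + 3)*(p + 3)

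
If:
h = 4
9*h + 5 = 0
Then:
No Solution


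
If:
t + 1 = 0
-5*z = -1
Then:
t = -1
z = 1/5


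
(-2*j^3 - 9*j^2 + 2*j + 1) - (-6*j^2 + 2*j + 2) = -2*j^3 - 3*j^2 - 1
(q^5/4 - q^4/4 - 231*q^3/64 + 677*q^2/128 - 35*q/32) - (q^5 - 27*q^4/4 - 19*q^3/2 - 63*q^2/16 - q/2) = -3*q^5/4 + 13*q^4/2 + 377*q^3/64 + 1181*q^2/128 - 19*q/32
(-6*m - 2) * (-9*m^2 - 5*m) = 54*m^3 + 48*m^2 + 10*m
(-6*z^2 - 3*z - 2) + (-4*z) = -6*z^2 - 7*z - 2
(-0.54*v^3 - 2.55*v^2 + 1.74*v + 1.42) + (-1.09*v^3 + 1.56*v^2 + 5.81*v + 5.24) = -1.63*v^3 - 0.99*v^2 + 7.55*v + 6.66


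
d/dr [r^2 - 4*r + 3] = 2*r - 4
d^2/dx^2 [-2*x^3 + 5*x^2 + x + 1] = 10 - 12*x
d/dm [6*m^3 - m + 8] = 18*m^2 - 1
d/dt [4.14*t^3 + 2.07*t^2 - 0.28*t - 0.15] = 12.42*t^2 + 4.14*t - 0.28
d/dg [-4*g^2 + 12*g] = 12 - 8*g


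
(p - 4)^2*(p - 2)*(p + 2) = p^4 - 8*p^3 + 12*p^2 + 32*p - 64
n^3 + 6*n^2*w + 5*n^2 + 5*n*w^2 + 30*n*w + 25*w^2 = (n + 5)*(n + w)*(n + 5*w)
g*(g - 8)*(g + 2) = g^3 - 6*g^2 - 16*g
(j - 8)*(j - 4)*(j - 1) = j^3 - 13*j^2 + 44*j - 32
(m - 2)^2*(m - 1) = m^3 - 5*m^2 + 8*m - 4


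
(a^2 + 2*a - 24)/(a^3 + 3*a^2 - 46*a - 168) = (a - 4)/(a^2 - 3*a - 28)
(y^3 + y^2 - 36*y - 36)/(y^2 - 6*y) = y + 7 + 6/y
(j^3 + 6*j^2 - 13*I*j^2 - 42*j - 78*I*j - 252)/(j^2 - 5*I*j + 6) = (j^2 + j*(6 - 7*I) - 42*I)/(j + I)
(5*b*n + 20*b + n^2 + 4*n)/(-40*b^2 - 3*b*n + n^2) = (-n - 4)/(8*b - n)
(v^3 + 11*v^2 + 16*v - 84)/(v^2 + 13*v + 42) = v - 2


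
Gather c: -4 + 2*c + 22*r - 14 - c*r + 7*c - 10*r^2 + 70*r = c*(9 - r) - 10*r^2 + 92*r - 18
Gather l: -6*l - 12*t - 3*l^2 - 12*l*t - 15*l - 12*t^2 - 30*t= -3*l^2 + l*(-12*t - 21) - 12*t^2 - 42*t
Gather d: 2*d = 2*d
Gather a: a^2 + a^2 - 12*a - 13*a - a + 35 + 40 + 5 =2*a^2 - 26*a + 80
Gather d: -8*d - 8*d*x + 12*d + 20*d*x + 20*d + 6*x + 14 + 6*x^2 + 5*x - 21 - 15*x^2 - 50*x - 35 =d*(12*x + 24) - 9*x^2 - 39*x - 42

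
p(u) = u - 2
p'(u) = 1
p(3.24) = 1.24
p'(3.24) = 1.00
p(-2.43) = -4.43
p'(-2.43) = 1.00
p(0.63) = -1.37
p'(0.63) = 1.00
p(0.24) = -1.76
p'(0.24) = 1.00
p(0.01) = -1.99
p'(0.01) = 1.00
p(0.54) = -1.46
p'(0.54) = 1.00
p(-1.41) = -3.41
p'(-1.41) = 1.00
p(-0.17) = -2.17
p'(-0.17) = 1.00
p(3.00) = 1.00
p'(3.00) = 1.00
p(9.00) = 7.00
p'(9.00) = 1.00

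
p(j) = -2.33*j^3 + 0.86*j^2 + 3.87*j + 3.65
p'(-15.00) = -1594.68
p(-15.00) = 8002.85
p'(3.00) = -53.88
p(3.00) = -39.91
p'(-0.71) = -0.87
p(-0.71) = 2.17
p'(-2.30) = -37.06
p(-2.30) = 27.65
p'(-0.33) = 2.54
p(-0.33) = 2.55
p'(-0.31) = 2.67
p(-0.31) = 2.60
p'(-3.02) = -65.08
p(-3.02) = 63.98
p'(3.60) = -80.53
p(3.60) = -79.98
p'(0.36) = 3.58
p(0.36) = 5.05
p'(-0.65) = -0.20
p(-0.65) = 2.14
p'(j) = -6.99*j^2 + 1.72*j + 3.87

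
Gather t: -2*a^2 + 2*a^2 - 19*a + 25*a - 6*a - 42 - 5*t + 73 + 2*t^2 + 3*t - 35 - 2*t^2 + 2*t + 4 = 0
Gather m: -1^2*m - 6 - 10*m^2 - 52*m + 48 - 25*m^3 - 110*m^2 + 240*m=-25*m^3 - 120*m^2 + 187*m + 42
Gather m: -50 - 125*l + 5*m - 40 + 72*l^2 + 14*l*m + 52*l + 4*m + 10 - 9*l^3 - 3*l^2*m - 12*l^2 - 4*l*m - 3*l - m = -9*l^3 + 60*l^2 - 76*l + m*(-3*l^2 + 10*l + 8) - 80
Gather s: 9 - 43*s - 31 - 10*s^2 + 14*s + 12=-10*s^2 - 29*s - 10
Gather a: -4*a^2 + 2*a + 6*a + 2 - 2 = -4*a^2 + 8*a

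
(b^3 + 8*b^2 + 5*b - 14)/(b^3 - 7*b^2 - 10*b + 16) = (b + 7)/(b - 8)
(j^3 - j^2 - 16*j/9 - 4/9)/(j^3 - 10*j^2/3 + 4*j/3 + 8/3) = (j + 1/3)/(j - 2)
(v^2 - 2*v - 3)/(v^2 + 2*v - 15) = (v + 1)/(v + 5)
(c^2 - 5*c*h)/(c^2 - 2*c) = (c - 5*h)/(c - 2)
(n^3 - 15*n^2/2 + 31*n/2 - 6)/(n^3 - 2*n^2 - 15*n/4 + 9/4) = 2*(n - 4)/(2*n + 3)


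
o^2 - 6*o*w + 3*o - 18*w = (o + 3)*(o - 6*w)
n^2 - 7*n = n*(n - 7)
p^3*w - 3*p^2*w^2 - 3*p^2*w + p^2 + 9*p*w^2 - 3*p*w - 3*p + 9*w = (p - 3)*(p - 3*w)*(p*w + 1)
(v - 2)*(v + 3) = v^2 + v - 6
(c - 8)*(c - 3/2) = c^2 - 19*c/2 + 12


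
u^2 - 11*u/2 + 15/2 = (u - 3)*(u - 5/2)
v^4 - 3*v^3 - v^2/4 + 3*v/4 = v*(v - 3)*(v - 1/2)*(v + 1/2)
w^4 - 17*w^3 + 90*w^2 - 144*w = w*(w - 8)*(w - 6)*(w - 3)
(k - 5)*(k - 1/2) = k^2 - 11*k/2 + 5/2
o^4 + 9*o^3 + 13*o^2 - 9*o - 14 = (o - 1)*(o + 1)*(o + 2)*(o + 7)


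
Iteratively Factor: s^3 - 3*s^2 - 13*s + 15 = (s - 5)*(s^2 + 2*s - 3) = (s - 5)*(s + 3)*(s - 1)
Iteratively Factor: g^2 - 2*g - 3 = (g + 1)*(g - 3)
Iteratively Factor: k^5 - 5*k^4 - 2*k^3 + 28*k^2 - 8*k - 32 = (k - 2)*(k^4 - 3*k^3 - 8*k^2 + 12*k + 16) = (k - 2)*(k + 1)*(k^3 - 4*k^2 - 4*k + 16) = (k - 2)*(k + 1)*(k + 2)*(k^2 - 6*k + 8) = (k - 4)*(k - 2)*(k + 1)*(k + 2)*(k - 2)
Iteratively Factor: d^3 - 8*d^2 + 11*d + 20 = (d - 4)*(d^2 - 4*d - 5) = (d - 4)*(d + 1)*(d - 5)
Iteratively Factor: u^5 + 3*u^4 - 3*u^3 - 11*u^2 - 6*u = (u - 2)*(u^4 + 5*u^3 + 7*u^2 + 3*u) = (u - 2)*(u + 1)*(u^3 + 4*u^2 + 3*u) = (u - 2)*(u + 1)^2*(u^2 + 3*u) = u*(u - 2)*(u + 1)^2*(u + 3)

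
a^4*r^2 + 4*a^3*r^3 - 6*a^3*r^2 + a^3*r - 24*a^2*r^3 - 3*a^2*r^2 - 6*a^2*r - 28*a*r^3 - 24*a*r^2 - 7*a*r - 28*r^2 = (a - 7)*(a + 4*r)*(a*r + 1)*(a*r + r)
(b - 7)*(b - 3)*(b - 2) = b^3 - 12*b^2 + 41*b - 42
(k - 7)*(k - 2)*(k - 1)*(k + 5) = k^4 - 5*k^3 - 27*k^2 + 101*k - 70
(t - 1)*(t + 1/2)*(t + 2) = t^3 + 3*t^2/2 - 3*t/2 - 1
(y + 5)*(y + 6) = y^2 + 11*y + 30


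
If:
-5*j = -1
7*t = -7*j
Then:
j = 1/5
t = -1/5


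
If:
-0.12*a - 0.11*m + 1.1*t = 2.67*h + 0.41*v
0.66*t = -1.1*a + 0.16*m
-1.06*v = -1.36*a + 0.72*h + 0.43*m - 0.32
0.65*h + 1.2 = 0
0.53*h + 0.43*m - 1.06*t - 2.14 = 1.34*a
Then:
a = 3.09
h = -1.85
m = 10.41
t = -2.62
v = 1.29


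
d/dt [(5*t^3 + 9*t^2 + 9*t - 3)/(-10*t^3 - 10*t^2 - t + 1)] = 2*(20*t^4 + 85*t^3 + 3*t^2 - 21*t + 3)/(100*t^6 + 200*t^5 + 120*t^4 - 19*t^2 - 2*t + 1)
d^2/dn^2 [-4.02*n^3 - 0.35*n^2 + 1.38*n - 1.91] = -24.12*n - 0.7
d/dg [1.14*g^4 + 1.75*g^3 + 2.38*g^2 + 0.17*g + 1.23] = 4.56*g^3 + 5.25*g^2 + 4.76*g + 0.17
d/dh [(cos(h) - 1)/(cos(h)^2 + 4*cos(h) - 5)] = sin(h)/(cos(h) + 5)^2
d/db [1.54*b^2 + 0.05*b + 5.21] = 3.08*b + 0.05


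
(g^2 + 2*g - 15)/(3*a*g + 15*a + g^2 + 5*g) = (g - 3)/(3*a + g)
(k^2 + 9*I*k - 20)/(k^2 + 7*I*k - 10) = (k + 4*I)/(k + 2*I)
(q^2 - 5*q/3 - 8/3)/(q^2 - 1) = (q - 8/3)/(q - 1)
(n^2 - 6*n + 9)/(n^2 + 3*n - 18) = (n - 3)/(n + 6)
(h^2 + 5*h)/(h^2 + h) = (h + 5)/(h + 1)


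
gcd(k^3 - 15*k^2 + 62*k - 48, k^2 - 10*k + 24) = k - 6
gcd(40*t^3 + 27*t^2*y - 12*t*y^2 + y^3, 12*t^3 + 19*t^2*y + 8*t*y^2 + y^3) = t + y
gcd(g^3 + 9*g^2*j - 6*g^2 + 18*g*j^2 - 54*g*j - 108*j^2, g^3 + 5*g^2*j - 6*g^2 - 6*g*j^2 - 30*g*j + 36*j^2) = g^2 + 6*g*j - 6*g - 36*j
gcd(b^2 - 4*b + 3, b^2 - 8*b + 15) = b - 3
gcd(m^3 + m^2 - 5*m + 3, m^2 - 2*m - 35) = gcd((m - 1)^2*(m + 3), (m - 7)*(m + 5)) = 1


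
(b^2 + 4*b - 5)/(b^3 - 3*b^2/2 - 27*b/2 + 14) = 2*(b + 5)/(2*b^2 - b - 28)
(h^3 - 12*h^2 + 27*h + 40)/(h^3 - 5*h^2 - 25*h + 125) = (h^2 - 7*h - 8)/(h^2 - 25)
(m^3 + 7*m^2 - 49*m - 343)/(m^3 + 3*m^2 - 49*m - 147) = (m + 7)/(m + 3)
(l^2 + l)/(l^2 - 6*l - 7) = l/(l - 7)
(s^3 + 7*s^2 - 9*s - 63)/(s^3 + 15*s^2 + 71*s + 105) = (s - 3)/(s + 5)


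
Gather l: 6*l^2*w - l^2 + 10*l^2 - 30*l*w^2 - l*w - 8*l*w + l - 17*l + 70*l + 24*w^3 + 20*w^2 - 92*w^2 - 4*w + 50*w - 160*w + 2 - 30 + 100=l^2*(6*w + 9) + l*(-30*w^2 - 9*w + 54) + 24*w^3 - 72*w^2 - 114*w + 72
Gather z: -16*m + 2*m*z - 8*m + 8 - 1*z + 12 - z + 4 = -24*m + z*(2*m - 2) + 24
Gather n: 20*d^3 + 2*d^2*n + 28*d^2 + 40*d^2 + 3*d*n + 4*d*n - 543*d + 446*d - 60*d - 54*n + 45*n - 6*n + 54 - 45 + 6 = 20*d^3 + 68*d^2 - 157*d + n*(2*d^2 + 7*d - 15) + 15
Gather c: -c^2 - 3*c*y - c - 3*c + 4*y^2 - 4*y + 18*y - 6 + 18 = -c^2 + c*(-3*y - 4) + 4*y^2 + 14*y + 12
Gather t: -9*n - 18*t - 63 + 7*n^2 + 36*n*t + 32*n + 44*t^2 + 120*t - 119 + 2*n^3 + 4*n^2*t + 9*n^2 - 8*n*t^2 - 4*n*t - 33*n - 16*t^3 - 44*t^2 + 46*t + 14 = 2*n^3 + 16*n^2 - 8*n*t^2 - 10*n - 16*t^3 + t*(4*n^2 + 32*n + 148) - 168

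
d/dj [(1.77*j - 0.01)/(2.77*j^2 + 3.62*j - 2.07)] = (-4.9029*j^2 + 0.0553999999999997*j - 3.6277)/(7.6729*j^4 + 20.0548*j^3 + 1.6366*j^2 - 14.9868*j + 4.2849)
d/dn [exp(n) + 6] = exp(n)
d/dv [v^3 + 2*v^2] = v*(3*v + 4)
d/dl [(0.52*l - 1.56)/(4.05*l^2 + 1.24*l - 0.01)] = (-2.106*l^2 + 12.636*l + 1.9292)/(16.4025*l^4 + 10.044*l^3 + 1.4566*l^2 - 0.0248*l + 0.0001)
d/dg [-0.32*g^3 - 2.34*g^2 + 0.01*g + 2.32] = -0.96*g^2 - 4.68*g + 0.01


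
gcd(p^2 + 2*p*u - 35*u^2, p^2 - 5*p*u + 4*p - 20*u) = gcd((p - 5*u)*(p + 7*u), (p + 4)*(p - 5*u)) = p - 5*u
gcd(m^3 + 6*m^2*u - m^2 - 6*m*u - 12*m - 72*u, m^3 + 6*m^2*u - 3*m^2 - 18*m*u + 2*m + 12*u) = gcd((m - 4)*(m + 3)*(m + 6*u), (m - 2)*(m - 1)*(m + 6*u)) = m + 6*u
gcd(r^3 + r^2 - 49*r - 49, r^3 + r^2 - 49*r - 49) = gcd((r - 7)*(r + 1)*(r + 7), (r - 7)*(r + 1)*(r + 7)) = r^3 + r^2 - 49*r - 49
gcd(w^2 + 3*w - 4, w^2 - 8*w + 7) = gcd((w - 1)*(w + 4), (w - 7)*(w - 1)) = w - 1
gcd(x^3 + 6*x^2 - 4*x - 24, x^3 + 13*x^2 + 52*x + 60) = x^2 + 8*x + 12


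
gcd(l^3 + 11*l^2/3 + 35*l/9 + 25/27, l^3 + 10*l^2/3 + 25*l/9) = l^2 + 10*l/3 + 25/9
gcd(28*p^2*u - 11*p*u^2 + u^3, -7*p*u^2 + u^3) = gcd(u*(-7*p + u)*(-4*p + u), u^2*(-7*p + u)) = 7*p*u - u^2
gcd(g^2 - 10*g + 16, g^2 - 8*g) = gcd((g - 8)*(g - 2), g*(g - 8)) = g - 8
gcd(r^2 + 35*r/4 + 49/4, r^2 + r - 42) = r + 7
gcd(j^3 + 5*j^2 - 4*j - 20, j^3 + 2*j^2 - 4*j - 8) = j^2 - 4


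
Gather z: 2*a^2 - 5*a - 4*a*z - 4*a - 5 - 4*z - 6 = 2*a^2 - 9*a + z*(-4*a - 4) - 11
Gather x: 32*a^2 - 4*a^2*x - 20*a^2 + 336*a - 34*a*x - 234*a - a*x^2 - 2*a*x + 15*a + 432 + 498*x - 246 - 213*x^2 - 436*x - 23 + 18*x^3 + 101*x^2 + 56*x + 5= 12*a^2 + 117*a + 18*x^3 + x^2*(-a - 112) + x*(-4*a^2 - 36*a + 118) + 168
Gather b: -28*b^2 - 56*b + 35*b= -28*b^2 - 21*b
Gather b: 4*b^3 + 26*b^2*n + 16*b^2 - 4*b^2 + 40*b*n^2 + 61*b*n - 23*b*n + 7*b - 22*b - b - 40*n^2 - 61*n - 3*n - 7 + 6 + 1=4*b^3 + b^2*(26*n + 12) + b*(40*n^2 + 38*n - 16) - 40*n^2 - 64*n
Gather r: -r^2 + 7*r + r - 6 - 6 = -r^2 + 8*r - 12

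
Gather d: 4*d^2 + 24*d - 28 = 4*d^2 + 24*d - 28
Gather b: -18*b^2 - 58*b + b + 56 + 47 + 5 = -18*b^2 - 57*b + 108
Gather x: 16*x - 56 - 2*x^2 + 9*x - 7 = -2*x^2 + 25*x - 63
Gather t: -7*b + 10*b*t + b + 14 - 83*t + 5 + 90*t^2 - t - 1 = -6*b + 90*t^2 + t*(10*b - 84) + 18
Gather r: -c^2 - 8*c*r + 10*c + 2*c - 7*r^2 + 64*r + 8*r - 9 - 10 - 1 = -c^2 + 12*c - 7*r^2 + r*(72 - 8*c) - 20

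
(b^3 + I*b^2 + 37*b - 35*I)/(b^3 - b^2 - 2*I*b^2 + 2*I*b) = (b^3 + I*b^2 + 37*b - 35*I)/(b*(b^2 - b - 2*I*b + 2*I))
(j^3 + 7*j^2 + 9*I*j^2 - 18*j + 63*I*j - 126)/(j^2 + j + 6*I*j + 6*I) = (j^2 + j*(7 + 3*I) + 21*I)/(j + 1)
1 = 1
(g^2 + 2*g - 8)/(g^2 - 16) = (g - 2)/(g - 4)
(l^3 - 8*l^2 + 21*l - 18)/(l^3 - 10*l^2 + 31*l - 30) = (l - 3)/(l - 5)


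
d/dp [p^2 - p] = 2*p - 1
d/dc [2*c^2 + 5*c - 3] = 4*c + 5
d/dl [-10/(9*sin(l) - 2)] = 90*cos(l)/(9*sin(l) - 2)^2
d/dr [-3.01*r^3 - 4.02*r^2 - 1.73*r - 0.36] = -9.03*r^2 - 8.04*r - 1.73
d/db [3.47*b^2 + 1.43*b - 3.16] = 6.94*b + 1.43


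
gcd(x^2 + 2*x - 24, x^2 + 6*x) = x + 6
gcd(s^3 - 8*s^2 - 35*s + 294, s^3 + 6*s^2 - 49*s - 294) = s^2 - s - 42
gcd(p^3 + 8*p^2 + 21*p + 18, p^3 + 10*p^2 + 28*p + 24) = p + 2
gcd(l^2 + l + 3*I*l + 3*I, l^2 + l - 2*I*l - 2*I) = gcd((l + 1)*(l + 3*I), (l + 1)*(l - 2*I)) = l + 1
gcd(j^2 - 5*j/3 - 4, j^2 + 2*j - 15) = j - 3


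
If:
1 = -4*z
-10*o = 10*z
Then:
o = 1/4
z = -1/4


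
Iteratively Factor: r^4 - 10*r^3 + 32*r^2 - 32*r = (r - 2)*(r^3 - 8*r^2 + 16*r) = (r - 4)*(r - 2)*(r^2 - 4*r) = (r - 4)^2*(r - 2)*(r)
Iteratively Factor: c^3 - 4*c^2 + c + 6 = (c + 1)*(c^2 - 5*c + 6) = (c - 3)*(c + 1)*(c - 2)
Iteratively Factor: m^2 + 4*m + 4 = (m + 2)*(m + 2)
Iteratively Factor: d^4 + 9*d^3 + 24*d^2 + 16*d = (d + 4)*(d^3 + 5*d^2 + 4*d) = d*(d + 4)*(d^2 + 5*d + 4) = d*(d + 1)*(d + 4)*(d + 4)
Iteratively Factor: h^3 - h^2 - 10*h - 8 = (h + 1)*(h^2 - 2*h - 8) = (h + 1)*(h + 2)*(h - 4)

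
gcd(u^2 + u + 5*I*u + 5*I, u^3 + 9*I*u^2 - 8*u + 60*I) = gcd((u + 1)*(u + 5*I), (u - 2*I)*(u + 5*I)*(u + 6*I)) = u + 5*I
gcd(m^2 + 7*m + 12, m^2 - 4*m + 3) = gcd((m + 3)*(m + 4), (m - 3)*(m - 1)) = 1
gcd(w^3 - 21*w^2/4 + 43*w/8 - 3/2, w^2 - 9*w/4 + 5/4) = 1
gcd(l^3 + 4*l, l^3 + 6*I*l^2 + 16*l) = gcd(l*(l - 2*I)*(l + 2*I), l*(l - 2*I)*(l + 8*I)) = l^2 - 2*I*l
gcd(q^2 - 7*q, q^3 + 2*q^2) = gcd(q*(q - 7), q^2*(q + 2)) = q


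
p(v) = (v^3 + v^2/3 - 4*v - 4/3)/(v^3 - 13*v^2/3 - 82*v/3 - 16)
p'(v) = (-3*v^2 + 26*v/3 + 82/3)*(v^3 + v^2/3 - 4*v - 4/3)/(v^3 - 13*v^2/3 - 82*v/3 - 16)^2 + (3*v^2 + 2*v/3 - 4)/(v^3 - 13*v^2/3 - 82*v/3 - 16)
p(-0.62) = -1.08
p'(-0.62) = 26.93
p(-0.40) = -0.04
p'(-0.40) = 0.83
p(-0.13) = 0.06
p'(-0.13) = 0.19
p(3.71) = -0.31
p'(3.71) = -0.27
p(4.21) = -0.47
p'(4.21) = -0.35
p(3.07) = -0.17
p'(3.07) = -0.20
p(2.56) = -0.08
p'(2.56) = -0.15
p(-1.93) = 0.03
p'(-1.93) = 0.44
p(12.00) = 2.27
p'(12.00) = -0.33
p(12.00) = 2.27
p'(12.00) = -0.33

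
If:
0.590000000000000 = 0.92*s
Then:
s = 0.64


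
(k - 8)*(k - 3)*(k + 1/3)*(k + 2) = k^4 - 26*k^3/3 - k^2 + 146*k/3 + 16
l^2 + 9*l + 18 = (l + 3)*(l + 6)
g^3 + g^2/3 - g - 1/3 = (g - 1)*(g + 1/3)*(g + 1)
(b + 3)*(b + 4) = b^2 + 7*b + 12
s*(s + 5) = s^2 + 5*s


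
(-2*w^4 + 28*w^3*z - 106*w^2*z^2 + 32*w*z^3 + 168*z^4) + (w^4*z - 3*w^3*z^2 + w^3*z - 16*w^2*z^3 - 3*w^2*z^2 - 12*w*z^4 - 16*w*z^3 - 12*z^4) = w^4*z - 2*w^4 - 3*w^3*z^2 + 29*w^3*z - 16*w^2*z^3 - 109*w^2*z^2 - 12*w*z^4 + 16*w*z^3 + 156*z^4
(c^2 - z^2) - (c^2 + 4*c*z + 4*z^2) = -4*c*z - 5*z^2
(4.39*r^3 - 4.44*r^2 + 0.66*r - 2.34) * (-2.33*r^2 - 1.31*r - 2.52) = -10.2287*r^5 + 4.5943*r^4 - 6.7842*r^3 + 15.7764*r^2 + 1.4022*r + 5.8968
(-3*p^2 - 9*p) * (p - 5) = -3*p^3 + 6*p^2 + 45*p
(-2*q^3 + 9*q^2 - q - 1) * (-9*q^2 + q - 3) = 18*q^5 - 83*q^4 + 24*q^3 - 19*q^2 + 2*q + 3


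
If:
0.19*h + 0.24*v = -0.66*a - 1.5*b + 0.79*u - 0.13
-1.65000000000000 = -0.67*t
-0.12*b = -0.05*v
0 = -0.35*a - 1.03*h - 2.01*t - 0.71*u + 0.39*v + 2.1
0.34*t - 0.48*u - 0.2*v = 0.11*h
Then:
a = 5.87385321922795 - 2.9153081351831*v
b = 0.416666666666667*v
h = 1.96726343192592*v - 7.0845541151663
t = 2.46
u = 3.3679466364669 - 0.867497869816357*v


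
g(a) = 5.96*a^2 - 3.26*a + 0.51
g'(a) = 11.92*a - 3.26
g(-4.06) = 111.99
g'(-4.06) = -51.66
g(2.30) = 24.54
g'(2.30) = 24.16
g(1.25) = 5.75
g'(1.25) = 11.64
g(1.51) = 9.18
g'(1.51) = 14.74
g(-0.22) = 1.52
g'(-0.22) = -5.88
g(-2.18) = 35.94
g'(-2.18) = -29.25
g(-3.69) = 93.69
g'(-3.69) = -47.24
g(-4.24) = 121.48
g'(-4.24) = -53.80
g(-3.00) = 63.93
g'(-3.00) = -39.02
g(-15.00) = 1390.41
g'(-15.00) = -182.06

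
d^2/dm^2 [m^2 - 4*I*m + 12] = 2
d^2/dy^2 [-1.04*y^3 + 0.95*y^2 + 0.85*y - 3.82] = 1.9 - 6.24*y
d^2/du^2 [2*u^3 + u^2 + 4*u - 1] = 12*u + 2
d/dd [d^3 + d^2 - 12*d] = 3*d^2 + 2*d - 12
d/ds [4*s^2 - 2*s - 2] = 8*s - 2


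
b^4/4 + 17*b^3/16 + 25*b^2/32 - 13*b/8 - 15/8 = (b/2 + 1)^2*(b - 5/4)*(b + 3/2)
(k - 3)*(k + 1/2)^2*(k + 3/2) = k^4 - k^3/2 - 23*k^2/4 - 39*k/8 - 9/8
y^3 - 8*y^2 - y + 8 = (y - 8)*(y - 1)*(y + 1)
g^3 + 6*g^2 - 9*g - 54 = (g - 3)*(g + 3)*(g + 6)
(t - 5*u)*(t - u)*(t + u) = t^3 - 5*t^2*u - t*u^2 + 5*u^3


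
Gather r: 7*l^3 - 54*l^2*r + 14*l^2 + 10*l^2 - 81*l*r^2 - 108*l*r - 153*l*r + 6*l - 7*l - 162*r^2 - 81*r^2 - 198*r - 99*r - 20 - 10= 7*l^3 + 24*l^2 - l + r^2*(-81*l - 243) + r*(-54*l^2 - 261*l - 297) - 30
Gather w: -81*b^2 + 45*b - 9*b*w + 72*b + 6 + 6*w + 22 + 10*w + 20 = -81*b^2 + 117*b + w*(16 - 9*b) + 48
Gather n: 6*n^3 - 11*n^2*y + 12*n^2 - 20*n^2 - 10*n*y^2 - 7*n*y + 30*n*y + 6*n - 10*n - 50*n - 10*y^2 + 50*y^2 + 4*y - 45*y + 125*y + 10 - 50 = 6*n^3 + n^2*(-11*y - 8) + n*(-10*y^2 + 23*y - 54) + 40*y^2 + 84*y - 40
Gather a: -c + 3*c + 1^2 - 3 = 2*c - 2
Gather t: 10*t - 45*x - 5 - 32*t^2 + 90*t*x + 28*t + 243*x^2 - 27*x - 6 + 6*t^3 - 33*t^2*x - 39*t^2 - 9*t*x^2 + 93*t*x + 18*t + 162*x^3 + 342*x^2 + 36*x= 6*t^3 + t^2*(-33*x - 71) + t*(-9*x^2 + 183*x + 56) + 162*x^3 + 585*x^2 - 36*x - 11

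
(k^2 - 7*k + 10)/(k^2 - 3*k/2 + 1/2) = 2*(k^2 - 7*k + 10)/(2*k^2 - 3*k + 1)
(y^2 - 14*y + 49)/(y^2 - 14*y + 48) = (y^2 - 14*y + 49)/(y^2 - 14*y + 48)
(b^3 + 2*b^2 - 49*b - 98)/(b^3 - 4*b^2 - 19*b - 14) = (b + 7)/(b + 1)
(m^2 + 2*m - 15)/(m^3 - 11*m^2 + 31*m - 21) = (m + 5)/(m^2 - 8*m + 7)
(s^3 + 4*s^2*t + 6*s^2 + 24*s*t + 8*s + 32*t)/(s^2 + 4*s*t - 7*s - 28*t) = (s^2 + 6*s + 8)/(s - 7)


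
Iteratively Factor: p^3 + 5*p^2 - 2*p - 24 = (p - 2)*(p^2 + 7*p + 12) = (p - 2)*(p + 4)*(p + 3)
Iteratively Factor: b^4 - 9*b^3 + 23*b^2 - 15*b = (b - 1)*(b^3 - 8*b^2 + 15*b) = (b - 3)*(b - 1)*(b^2 - 5*b) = b*(b - 3)*(b - 1)*(b - 5)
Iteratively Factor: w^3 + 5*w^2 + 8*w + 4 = (w + 2)*(w^2 + 3*w + 2) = (w + 2)^2*(w + 1)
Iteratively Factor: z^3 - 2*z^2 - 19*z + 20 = (z + 4)*(z^2 - 6*z + 5) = (z - 5)*(z + 4)*(z - 1)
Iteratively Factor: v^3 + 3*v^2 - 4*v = (v - 1)*(v^2 + 4*v) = v*(v - 1)*(v + 4)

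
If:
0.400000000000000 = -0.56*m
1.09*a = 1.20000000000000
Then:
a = 1.10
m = -0.71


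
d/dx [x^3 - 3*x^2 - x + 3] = 3*x^2 - 6*x - 1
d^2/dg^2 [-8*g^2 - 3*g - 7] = -16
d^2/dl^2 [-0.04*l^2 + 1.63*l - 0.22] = -0.0800000000000000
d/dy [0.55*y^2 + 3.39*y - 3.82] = 1.1*y + 3.39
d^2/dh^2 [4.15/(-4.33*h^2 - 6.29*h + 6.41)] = (155.61587*h^2 + 226.05631*h - 4.15*(8.66*h + 6.29)*(17.32*h + 12.58) - 230.36899)/(4.33*h^2 + 6.29*h - 6.41)^3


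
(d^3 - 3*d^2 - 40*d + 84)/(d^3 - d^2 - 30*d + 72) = (d^2 - 9*d + 14)/(d^2 - 7*d + 12)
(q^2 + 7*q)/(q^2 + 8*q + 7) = q/(q + 1)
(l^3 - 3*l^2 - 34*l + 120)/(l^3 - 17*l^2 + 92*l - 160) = (l + 6)/(l - 8)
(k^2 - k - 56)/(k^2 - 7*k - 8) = (k + 7)/(k + 1)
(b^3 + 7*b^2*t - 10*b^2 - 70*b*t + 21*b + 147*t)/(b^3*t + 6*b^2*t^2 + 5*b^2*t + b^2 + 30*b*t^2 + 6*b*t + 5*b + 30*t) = (b^3 + 7*b^2*t - 10*b^2 - 70*b*t + 21*b + 147*t)/(b^3*t + 6*b^2*t^2 + 5*b^2*t + b^2 + 30*b*t^2 + 6*b*t + 5*b + 30*t)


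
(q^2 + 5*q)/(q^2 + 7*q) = (q + 5)/(q + 7)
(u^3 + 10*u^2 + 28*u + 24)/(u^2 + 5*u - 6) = (u^2 + 4*u + 4)/(u - 1)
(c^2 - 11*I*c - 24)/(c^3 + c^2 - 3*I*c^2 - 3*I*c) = (c - 8*I)/(c*(c + 1))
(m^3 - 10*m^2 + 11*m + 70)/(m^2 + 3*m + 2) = (m^2 - 12*m + 35)/(m + 1)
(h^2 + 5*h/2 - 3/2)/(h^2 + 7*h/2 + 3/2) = (2*h - 1)/(2*h + 1)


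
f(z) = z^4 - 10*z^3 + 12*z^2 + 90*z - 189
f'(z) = 4*z^3 - 30*z^2 + 24*z + 90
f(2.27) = -13.28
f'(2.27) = 36.68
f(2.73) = -1.78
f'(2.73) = 13.32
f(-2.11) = -211.71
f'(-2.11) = -131.78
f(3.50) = -5.69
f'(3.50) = -22.00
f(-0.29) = -213.84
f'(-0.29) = 80.42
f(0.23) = -167.78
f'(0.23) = 93.98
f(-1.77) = -245.44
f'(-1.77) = -68.65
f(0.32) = -159.29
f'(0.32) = 94.74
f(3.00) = 0.00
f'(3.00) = 0.00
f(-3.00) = 0.00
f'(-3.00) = -360.00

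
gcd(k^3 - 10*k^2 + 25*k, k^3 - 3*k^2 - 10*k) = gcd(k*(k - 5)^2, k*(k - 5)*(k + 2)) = k^2 - 5*k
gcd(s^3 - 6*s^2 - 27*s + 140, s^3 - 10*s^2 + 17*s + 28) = s^2 - 11*s + 28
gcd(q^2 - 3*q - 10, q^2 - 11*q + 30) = q - 5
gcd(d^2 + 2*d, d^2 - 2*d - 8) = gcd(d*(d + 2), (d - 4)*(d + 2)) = d + 2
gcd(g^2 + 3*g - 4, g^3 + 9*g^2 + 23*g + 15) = 1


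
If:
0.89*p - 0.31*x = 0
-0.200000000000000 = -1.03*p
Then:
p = 0.19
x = 0.56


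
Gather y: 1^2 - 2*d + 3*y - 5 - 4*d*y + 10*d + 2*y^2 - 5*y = 8*d + 2*y^2 + y*(-4*d - 2) - 4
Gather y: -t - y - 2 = -t - y - 2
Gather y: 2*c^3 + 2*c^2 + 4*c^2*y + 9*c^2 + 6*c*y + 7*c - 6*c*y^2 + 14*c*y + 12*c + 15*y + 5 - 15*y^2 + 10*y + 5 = 2*c^3 + 11*c^2 + 19*c + y^2*(-6*c - 15) + y*(4*c^2 + 20*c + 25) + 10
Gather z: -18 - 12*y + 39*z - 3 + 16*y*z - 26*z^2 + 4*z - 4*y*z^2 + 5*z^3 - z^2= -12*y + 5*z^3 + z^2*(-4*y - 27) + z*(16*y + 43) - 21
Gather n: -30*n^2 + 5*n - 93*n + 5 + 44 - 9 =-30*n^2 - 88*n + 40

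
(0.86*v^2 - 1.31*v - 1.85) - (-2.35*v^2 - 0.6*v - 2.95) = 3.21*v^2 - 0.71*v + 1.1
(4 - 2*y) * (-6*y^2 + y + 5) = 12*y^3 - 26*y^2 - 6*y + 20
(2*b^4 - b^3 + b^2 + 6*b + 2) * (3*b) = 6*b^5 - 3*b^4 + 3*b^3 + 18*b^2 + 6*b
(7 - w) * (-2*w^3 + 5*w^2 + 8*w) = 2*w^4 - 19*w^3 + 27*w^2 + 56*w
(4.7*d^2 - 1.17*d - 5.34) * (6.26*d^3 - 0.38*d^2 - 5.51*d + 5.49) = 29.422*d^5 - 9.1102*d^4 - 58.8808*d^3 + 34.2789*d^2 + 23.0001*d - 29.3166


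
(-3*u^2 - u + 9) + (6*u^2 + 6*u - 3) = 3*u^2 + 5*u + 6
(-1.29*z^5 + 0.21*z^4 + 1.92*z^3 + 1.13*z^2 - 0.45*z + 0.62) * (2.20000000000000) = -2.838*z^5 + 0.462*z^4 + 4.224*z^3 + 2.486*z^2 - 0.99*z + 1.364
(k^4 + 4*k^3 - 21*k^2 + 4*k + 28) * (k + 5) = k^5 + 9*k^4 - k^3 - 101*k^2 + 48*k + 140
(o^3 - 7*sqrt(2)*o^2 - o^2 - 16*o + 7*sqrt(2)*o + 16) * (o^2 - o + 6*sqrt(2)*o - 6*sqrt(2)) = o^5 - 2*o^4 - sqrt(2)*o^4 - 99*o^3 + 2*sqrt(2)*o^3 - 97*sqrt(2)*o^2 + 200*o^2 - 100*o + 192*sqrt(2)*o - 96*sqrt(2)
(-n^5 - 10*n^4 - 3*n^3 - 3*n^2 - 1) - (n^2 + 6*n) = -n^5 - 10*n^4 - 3*n^3 - 4*n^2 - 6*n - 1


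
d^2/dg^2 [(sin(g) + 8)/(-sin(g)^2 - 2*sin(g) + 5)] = (sin(g)^5 + 30*sin(g)^4 + 76*sin(g)^3 + 154*sin(g)^2 - 21*sin(g) - 164)/(sin(g)^2 + 2*sin(g) - 5)^3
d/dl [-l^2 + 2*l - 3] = 2 - 2*l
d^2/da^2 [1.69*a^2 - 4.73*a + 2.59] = 3.38000000000000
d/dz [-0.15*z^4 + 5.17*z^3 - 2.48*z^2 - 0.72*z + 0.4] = -0.6*z^3 + 15.51*z^2 - 4.96*z - 0.72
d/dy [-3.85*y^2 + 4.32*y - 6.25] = 4.32 - 7.7*y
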